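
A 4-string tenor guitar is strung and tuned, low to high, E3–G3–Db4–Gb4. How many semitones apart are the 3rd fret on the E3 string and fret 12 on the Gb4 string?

23 semitones

E3 at fret 3 → G3 (MIDI 55); Gb4 at fret 12 → Gb5 (MIDI 78).
55 − 78 = -23, so the two pitches are 23 semitones apart, with Gb5 the higher.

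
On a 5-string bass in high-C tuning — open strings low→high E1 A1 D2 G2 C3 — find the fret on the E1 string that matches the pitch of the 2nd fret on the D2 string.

Fret 2 on D2 is MIDI 38 + 2 = 40 (E2). On the E1 string (open MIDI 28), that pitch is 40 − 28 = fret 12.

12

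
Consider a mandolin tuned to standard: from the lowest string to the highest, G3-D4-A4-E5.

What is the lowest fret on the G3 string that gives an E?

9

From G3, count semitones up the chromatic scale until reaching E: G–G#–A–A#–B–C–C#–D–D#–E — 9 steps.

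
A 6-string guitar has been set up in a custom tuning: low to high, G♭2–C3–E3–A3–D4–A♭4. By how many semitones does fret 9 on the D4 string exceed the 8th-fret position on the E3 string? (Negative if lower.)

11 semitones

D4 at fret 9 → B4 (MIDI 71); E3 at fret 8 → C4 (MIDI 60).
71 − 60 = 11, so the two pitches are 11 semitones apart.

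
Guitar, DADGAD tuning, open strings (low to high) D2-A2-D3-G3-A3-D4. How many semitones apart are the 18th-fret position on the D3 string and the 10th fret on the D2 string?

D3 at fret 18 → G#4 (MIDI 68); D2 at fret 10 → C3 (MIDI 48).
68 − 48 = 20, so the two pitches are 20 semitones apart, with G#4 the higher.

20 semitones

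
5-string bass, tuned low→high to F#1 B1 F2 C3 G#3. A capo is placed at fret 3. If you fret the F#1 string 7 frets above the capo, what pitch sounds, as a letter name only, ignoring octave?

E

The capo raises the open F#1 by 3 semitones to A1; fretting 7 more gives F#1 + 3 + 7 = F#1 + 10 semitones, landing on E.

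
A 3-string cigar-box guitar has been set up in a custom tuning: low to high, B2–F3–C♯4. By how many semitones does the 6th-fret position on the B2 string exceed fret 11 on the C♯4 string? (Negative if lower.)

-19 semitones

B2 at fret 6 → F3 (MIDI 53); C♯4 at fret 11 → C5 (MIDI 72).
53 − 72 = -19, so the two pitches are 19 semitones apart.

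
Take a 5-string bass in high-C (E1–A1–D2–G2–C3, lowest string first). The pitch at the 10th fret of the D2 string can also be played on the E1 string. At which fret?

20

D2 at fret 10 is D2 + 10 semitones = C3.
The open E1 string is 10 semitones below the open D2, so the same pitch on the E1 string lies at fret 10 + 10 = 20.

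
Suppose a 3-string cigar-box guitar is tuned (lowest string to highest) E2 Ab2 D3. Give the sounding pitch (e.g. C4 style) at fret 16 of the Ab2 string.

C4

Each fret is one semitone, so Ab2 + 16 = C4.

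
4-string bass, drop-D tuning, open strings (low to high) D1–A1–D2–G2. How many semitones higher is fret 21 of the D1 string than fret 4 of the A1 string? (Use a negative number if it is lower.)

D1 at fret 21 → B2 (MIDI 47); A1 at fret 4 → C♯2 (MIDI 37).
47 − 37 = 10, so the two pitches are 10 semitones apart.

10 semitones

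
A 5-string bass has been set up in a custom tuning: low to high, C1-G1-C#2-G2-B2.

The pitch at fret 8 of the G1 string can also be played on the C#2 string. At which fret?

2

G1 at fret 8 is G1 + 8 semitones = D#2.
The open C#2 string is 6 semitones above the open G1, so the same pitch on the C#2 string lies at fret 8 − 6 = 2.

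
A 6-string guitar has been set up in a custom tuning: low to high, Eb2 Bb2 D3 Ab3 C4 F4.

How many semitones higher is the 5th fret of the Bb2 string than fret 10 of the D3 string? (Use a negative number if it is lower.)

-9 semitones

Bb2 at fret 5 → Eb3 (MIDI 51); D3 at fret 10 → C4 (MIDI 60).
51 − 60 = -9, so the two pitches are 9 semitones apart.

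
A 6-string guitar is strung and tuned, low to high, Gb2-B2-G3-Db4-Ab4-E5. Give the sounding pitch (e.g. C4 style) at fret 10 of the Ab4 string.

Ab4 is MIDI 68. Adding 10 gives 78, which is Gb5.
(Equivalently spelled F#5.)

Gb5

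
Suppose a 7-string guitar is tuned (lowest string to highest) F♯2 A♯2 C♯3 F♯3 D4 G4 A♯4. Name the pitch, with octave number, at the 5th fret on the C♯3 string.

C♯3 is MIDI 49. Adding 5 gives 54, which is F♯3.
(Equivalently spelled G♭3.)

F♯3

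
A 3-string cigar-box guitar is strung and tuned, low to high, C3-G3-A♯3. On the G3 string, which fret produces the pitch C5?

C5 is 17 semitones above the open G3 (G–G#–A–A#–…–A#–B–C), so it sits at fret 17.

17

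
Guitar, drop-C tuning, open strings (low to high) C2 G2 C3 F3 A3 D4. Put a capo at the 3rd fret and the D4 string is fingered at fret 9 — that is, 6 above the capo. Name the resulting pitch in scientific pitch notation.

The capo raises the open D4 by 3 semitones to F4; fretting 6 more gives D4 + 3 + 6 = D4 + 9 semitones = B4.

B4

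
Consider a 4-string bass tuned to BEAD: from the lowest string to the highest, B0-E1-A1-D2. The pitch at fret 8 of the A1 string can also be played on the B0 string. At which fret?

18

A1 at fret 8 is A1 + 8 semitones = F2.
The open B0 string is 10 semitones below the open A1, so the same pitch on the B0 string lies at fret 8 + 10 = 18.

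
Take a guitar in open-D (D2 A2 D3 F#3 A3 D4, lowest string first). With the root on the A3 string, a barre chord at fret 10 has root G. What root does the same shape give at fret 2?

Moving from fret 10 to fret 2 shifts the root by -8 semitones.
G down 8 semitones is B.

B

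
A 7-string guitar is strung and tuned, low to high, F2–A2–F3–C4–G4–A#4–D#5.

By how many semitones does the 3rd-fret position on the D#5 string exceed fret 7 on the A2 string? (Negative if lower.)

26 semitones

D#5 at fret 3 → F#5 (MIDI 78); A2 at fret 7 → E3 (MIDI 52).
78 − 52 = 26, so the two pitches are 26 semitones apart.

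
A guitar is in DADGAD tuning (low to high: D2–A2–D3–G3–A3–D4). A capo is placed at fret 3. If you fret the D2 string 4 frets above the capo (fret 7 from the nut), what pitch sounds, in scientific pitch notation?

The capo raises the open D2 by 3 semitones to F2; fretting 4 more gives D2 + 3 + 4 = D2 + 7 semitones = A2.

A2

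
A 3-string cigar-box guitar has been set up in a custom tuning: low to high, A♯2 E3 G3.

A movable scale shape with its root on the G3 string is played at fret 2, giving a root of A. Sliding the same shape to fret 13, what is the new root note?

Moving from fret 2 to fret 13 shifts the root by 11 semitones.
A up 11 semitones is G♯.

G♯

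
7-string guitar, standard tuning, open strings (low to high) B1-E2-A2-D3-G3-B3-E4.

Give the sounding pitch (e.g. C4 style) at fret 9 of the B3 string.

Each fret is one semitone, so B3 + 9 = G#4.
(Equivalently spelled Ab4.)

G#4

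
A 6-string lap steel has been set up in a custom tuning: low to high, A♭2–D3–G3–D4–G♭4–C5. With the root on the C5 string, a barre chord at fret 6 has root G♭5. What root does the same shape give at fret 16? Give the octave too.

E6

Moving from fret 6 to fret 16 shifts the root by 10 semitones.
G♭5 up 10 semitones is E6.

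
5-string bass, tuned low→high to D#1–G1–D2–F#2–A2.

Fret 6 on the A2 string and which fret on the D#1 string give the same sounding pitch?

A2 at fret 6 is A2 + 6 semitones = D#3.
The open D#1 string is 18 semitones below the open A2, so the same pitch on the D#1 string lies at fret 6 + 18 = 24.

24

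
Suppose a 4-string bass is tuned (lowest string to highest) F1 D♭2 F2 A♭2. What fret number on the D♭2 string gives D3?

13

D3 is 13 semitones above the open D♭2 (Db–D–Eb–E–…–C–Db–D), so it sits at fret 13.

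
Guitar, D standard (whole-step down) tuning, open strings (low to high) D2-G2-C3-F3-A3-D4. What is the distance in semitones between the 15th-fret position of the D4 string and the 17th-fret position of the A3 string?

3 semitones

D4 at fret 15 → F5 (MIDI 77); A3 at fret 17 → D5 (MIDI 74).
77 − 74 = 3, so the two pitches are 3 semitones apart, with F5 the higher.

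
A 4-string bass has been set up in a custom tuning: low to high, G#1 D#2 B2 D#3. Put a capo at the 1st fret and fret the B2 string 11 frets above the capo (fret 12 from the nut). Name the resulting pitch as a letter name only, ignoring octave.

The capo raises the open B2 by 1 semitone to C3; fretting 11 more gives B2 + 1 + 11 = B2 + 12 semitones, landing on B.

B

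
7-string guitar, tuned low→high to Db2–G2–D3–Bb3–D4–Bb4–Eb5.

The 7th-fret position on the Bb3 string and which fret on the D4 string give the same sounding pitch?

Fret 7 on Bb3 is MIDI 58 + 7 = 65 (F4). On the D4 string (open MIDI 62), that pitch is 65 − 62 = fret 3.

3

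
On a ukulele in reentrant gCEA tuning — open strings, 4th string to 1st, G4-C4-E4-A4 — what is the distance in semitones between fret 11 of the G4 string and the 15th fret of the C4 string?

G4 at fret 11 → F#5 (MIDI 78); C4 at fret 15 → D#5 (MIDI 75).
78 − 75 = 3, so the two pitches are 3 semitones apart, with F#5 the higher.

3 semitones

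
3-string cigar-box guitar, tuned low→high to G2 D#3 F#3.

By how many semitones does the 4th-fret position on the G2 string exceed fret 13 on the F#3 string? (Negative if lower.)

G2 at fret 4 → B2 (MIDI 47); F#3 at fret 13 → G4 (MIDI 67).
47 − 67 = -20, so the two pitches are 20 semitones apart.

-20 semitones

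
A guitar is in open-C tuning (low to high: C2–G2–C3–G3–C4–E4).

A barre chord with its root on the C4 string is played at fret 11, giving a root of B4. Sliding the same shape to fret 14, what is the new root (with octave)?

D5

Moving from fret 11 to fret 14 shifts the root by 3 semitones.
B4 up 3 semitones is D5.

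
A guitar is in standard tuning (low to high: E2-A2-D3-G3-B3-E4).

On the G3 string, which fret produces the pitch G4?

12

G4 is 12 semitones above the open G3 (G–G#–A–A#–…–F–F#–G), so it sits at fret 12.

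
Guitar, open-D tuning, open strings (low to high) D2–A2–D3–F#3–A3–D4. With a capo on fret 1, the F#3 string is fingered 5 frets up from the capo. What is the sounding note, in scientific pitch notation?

C4

The capo raises the open F#3 by 1 semitone to G3; fretting 5 more gives F#3 + 1 + 5 = F#3 + 6 semitones = C4.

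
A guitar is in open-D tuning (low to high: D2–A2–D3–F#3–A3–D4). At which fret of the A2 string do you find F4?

20

F4 is 20 semitones above the open A2 (A–A#–B–C–…–D#–E–F), so it sits at fret 20.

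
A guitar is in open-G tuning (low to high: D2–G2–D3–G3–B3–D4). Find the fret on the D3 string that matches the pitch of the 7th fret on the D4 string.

19

Fret 7 on D4 is MIDI 62 + 7 = 69 (A4). On the D3 string (open MIDI 50), that pitch is 69 − 50 = fret 19.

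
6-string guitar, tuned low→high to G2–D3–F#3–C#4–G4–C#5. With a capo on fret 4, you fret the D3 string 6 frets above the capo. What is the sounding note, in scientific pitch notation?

The capo raises the open D3 by 4 semitones to F#3; fretting 6 more gives D3 + 4 + 6 = D3 + 10 semitones = C4.

C4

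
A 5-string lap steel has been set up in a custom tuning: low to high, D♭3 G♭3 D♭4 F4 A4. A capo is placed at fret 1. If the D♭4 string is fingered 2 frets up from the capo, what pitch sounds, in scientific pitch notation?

E4

The capo raises the open D♭4 by 1 semitone to D4; fretting 2 more gives D♭4 + 1 + 2 = D♭4 + 3 semitones = E4.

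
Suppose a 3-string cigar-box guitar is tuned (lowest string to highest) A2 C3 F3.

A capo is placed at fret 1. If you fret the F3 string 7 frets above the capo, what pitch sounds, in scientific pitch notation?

The capo raises the open F3 by 1 semitone to Gb3; fretting 7 more gives F3 + 1 + 7 = F3 + 8 semitones = Db4.
(Also written C#.)

Db4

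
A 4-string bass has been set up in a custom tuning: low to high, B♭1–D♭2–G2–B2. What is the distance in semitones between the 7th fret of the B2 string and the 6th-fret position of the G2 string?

5 semitones

B2 at fret 7 → G♭3 (MIDI 54); G2 at fret 6 → D♭3 (MIDI 49).
54 − 49 = 5, so the two pitches are 5 semitones apart, with G♭3 the higher.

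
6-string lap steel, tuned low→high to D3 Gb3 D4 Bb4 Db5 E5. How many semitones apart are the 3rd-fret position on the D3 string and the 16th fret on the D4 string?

D3 at fret 3 → F3 (MIDI 53); D4 at fret 16 → Gb5 (MIDI 78).
53 − 78 = -25, so the two pitches are 25 semitones apart, with Gb5 the higher.

25 semitones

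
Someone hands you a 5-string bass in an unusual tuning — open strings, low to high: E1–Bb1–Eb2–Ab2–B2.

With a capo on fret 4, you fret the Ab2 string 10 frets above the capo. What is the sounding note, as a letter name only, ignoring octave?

The capo raises the open Ab2 by 4 semitones to C3; fretting 10 more gives Ab2 + 4 + 10 = Ab2 + 14 semitones, landing on Bb.
(Also written A#.)

Bb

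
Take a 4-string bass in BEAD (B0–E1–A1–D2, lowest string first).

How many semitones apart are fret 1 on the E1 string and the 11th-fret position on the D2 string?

20 semitones

E1 at fret 1 → F1 (MIDI 29); D2 at fret 11 → C#3 (MIDI 49).
29 − 49 = -20, so the two pitches are 20 semitones apart, with C#3 the higher.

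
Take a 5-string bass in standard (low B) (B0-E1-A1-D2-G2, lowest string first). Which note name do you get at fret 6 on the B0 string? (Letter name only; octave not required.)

F

Each fret is one semitone, so B0 + 6 = F.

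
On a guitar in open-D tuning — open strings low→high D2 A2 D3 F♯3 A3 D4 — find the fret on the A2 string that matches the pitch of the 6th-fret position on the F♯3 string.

Fret 6 on F♯3 is MIDI 54 + 6 = 60 (C4). On the A2 string (open MIDI 45), that pitch is 60 − 45 = fret 15.

15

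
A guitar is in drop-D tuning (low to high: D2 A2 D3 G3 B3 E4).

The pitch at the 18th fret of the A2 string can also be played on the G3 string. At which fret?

8

A2 at fret 18 is A2 + 18 semitones = D#4.
The open G3 string is 10 semitones above the open A2, so the same pitch on the G3 string lies at fret 18 − 10 = 8.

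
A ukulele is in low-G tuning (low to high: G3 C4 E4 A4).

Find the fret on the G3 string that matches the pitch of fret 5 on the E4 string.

E4 at fret 5 is E4 + 5 semitones = A4.
The open G3 string is 9 semitones below the open E4, so the same pitch on the G3 string lies at fret 5 + 9 = 14.

14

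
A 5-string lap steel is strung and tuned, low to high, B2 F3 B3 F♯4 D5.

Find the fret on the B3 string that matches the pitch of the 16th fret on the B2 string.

B2 at fret 16 is B2 + 16 semitones = D♯4.
The open B3 string is 12 semitones above the open B2, so the same pitch on the B3 string lies at fret 16 − 12 = 4.

4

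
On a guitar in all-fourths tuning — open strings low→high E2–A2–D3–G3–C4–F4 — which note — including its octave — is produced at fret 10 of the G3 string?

Each fret is one semitone, so G3 + 10 = F4.

F4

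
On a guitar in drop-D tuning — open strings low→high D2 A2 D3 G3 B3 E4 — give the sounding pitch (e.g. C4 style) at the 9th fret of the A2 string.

F♯3

Each fret is one semitone, so A2 + 9 = F♯3.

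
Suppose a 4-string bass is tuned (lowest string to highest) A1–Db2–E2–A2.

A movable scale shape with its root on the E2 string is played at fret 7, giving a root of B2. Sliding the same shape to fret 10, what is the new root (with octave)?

D3

Moving from fret 7 to fret 10 shifts the root by 3 semitones.
B2 up 3 semitones is D3.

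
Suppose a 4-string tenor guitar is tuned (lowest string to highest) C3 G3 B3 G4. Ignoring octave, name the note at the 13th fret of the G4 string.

G4 is MIDI 67. Adding 13 gives 80; 80 mod 12 = 8, i.e. G♯.
(Equivalently spelled A♭.)

G♯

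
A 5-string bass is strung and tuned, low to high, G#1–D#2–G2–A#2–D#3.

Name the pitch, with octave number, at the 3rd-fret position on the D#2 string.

F#2

D#2 is MIDI 39. Adding 3 gives 42, which is F#2.
(Equivalently spelled Gb2.)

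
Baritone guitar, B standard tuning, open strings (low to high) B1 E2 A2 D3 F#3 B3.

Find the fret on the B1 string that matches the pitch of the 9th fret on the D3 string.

24

D3 at fret 9 is D3 + 9 semitones = B3.
The open B1 string is 15 semitones below the open D3, so the same pitch on the B1 string lies at fret 9 + 15 = 24.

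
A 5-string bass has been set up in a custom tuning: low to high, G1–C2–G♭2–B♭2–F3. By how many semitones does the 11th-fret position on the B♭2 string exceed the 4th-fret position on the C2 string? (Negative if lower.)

B♭2 at fret 11 → A3 (MIDI 57); C2 at fret 4 → E2 (MIDI 40).
57 − 40 = 17, so the two pitches are 17 semitones apart.

17 semitones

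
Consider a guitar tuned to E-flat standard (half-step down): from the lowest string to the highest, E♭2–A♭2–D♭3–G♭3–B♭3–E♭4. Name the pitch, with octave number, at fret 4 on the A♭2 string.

The open A♭2 string plus 4 semitones: Ab–A–Bb–B–C.
The walk passes from B into C once, so the octave number goes from 2 to 3.

C3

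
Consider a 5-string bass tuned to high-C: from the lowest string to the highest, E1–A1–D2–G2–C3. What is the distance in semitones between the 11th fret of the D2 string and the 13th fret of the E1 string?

D2 at fret 11 → C#3 (MIDI 49); E1 at fret 13 → F2 (MIDI 41).
49 − 41 = 8, so the two pitches are 8 semitones apart, with C#3 the higher.

8 semitones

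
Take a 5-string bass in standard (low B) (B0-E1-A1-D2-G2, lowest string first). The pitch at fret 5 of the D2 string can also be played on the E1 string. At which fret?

15

D2 at fret 5 is D2 + 5 semitones = G2.
The open E1 string is 10 semitones below the open D2, so the same pitch on the E1 string lies at fret 5 + 10 = 15.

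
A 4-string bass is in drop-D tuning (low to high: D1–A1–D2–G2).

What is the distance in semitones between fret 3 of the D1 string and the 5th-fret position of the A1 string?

D1 at fret 3 → F1 (MIDI 29); A1 at fret 5 → D2 (MIDI 38).
29 − 38 = -9, so the two pitches are 9 semitones apart, with D2 the higher.

9 semitones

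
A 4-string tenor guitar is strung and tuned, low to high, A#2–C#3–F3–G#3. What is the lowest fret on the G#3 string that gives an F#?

10

From G#3, count semitones up the chromatic scale until reaching F#: G#–A–A#–B–…–E–F–F# — 10 steps.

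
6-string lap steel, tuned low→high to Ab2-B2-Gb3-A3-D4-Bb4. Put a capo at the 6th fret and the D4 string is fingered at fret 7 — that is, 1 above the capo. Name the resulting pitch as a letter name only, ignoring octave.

A

The capo raises the open D4 by 6 semitones to Ab4; fretting 1 more gives D4 + 6 + 1 = D4 + 7 semitones, landing on A.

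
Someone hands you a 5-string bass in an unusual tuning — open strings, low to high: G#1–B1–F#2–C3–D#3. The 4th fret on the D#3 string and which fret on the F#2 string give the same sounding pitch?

Fret 4 on D#3 is MIDI 51 + 4 = 55 (G3). On the F#2 string (open MIDI 42), that pitch is 55 − 42 = fret 13.

13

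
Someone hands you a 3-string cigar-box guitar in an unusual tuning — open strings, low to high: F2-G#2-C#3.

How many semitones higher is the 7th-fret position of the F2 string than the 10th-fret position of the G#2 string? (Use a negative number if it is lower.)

F2 at fret 7 → C3 (MIDI 48); G#2 at fret 10 → F#3 (MIDI 54).
48 − 54 = -6, so the two pitches are 6 semitones apart.

-6 semitones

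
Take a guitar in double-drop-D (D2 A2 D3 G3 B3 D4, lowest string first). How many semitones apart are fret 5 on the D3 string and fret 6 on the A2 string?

D3 at fret 5 → G3 (MIDI 55); A2 at fret 6 → D#3 (MIDI 51).
55 − 51 = 4, so the two pitches are 4 semitones apart, with G3 the higher.

4 semitones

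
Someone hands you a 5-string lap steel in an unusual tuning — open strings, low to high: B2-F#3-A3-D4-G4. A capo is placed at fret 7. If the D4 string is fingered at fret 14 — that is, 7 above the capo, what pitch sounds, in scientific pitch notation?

E5

The capo raises the open D4 by 7 semitones to A4; fretting 7 more gives D4 + 7 + 7 = D4 + 14 semitones = E5.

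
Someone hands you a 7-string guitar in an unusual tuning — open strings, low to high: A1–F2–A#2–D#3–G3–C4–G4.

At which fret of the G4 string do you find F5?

F5 is 10 semitones above the open G4 (G–G#–A–A#–…–D#–E–F), so it sits at fret 10.

10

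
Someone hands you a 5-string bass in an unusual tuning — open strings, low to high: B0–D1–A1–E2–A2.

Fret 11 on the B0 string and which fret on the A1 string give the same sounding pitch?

1

Fret 11 on B0 is MIDI 23 + 11 = 34 (A#1). On the A1 string (open MIDI 33), that pitch is 34 − 33 = fret 1.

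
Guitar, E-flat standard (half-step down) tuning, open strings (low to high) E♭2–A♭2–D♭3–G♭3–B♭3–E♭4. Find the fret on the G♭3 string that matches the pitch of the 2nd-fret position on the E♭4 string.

11

E♭4 at fret 2 is E♭4 + 2 semitones = F4.
The open G♭3 string is 9 semitones below the open E♭4, so the same pitch on the G♭3 string lies at fret 2 + 9 = 11.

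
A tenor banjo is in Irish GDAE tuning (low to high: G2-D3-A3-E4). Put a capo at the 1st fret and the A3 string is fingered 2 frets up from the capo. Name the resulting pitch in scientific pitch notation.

The capo raises the open A3 by 1 semitone to A#3; fretting 2 more gives A3 + 1 + 2 = A3 + 3 semitones = C4.

C4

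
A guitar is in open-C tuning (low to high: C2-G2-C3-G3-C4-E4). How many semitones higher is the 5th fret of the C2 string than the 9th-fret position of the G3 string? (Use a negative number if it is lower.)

-23 semitones

C2 at fret 5 → F2 (MIDI 41); G3 at fret 9 → E4 (MIDI 64).
41 − 64 = -23, so the two pitches are 23 semitones apart.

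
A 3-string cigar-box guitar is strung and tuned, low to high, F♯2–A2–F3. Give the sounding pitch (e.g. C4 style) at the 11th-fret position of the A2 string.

The open A2 string plus 11 semitones: A–A#–B–C–…–F#–G–G#.
The walk passes from B into C once, so the octave number goes from 2 to 3.

G♯3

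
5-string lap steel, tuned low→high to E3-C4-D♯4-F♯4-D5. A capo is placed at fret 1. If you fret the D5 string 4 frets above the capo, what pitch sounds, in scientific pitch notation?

G5

The capo raises the open D5 by 1 semitone to D♯5; fretting 4 more gives D5 + 1 + 4 = D5 + 5 semitones = G5.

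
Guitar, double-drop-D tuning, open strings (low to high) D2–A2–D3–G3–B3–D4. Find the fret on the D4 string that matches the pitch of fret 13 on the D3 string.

D3 at fret 13 is D3 + 13 semitones = D#4.
The open D4 string is 12 semitones above the open D3, so the same pitch on the D4 string lies at fret 13 − 12 = 1.

1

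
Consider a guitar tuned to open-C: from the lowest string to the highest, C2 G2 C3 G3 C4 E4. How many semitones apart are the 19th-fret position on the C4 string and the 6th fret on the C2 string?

C4 at fret 19 → G5 (MIDI 79); C2 at fret 6 → F♯2 (MIDI 42).
79 − 42 = 37, so the two pitches are 37 semitones apart, with G5 the higher.

37 semitones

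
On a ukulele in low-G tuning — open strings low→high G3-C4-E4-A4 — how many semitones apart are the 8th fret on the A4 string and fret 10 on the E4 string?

3 semitones

A4 at fret 8 → F5 (MIDI 77); E4 at fret 10 → D5 (MIDI 74).
77 − 74 = 3, so the two pitches are 3 semitones apart, with F5 the higher.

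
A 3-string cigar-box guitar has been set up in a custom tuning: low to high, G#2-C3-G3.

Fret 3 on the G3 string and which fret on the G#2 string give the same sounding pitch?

14

Fret 3 on G3 is MIDI 55 + 3 = 58 (A#3). On the G#2 string (open MIDI 44), that pitch is 58 − 44 = fret 14.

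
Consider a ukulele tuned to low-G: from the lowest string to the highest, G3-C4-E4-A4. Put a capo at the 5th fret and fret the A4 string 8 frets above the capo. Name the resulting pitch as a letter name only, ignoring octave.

A#

The capo raises the open A4 by 5 semitones to D5; fretting 8 more gives A4 + 5 + 8 = A4 + 13 semitones, landing on A#.
(Also written Bb.)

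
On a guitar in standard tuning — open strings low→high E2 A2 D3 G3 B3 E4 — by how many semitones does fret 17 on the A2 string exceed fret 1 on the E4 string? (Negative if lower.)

-3 semitones

A2 at fret 17 → D4 (MIDI 62); E4 at fret 1 → F4 (MIDI 65).
62 − 65 = -3, so the two pitches are 3 semitones apart.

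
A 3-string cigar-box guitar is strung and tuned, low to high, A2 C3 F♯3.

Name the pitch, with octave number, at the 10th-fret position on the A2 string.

The open A2 string plus 10 semitones: A–A#–B–C–…–F–F#–G.
The walk passes from B into C once, so the octave number goes from 2 to 3.

G3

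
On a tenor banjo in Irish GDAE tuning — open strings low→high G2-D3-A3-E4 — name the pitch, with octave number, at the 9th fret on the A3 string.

The open A3 string plus 9 semitones: A–A#–B–C–C#–D–D#–E–F–F#.
The walk passes from B into C once, so the octave number goes from 3 to 4.

F#4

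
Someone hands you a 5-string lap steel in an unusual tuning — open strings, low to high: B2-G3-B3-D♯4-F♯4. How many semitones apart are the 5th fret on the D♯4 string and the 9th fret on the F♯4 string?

D♯4 at fret 5 → G♯4 (MIDI 68); F♯4 at fret 9 → D♯5 (MIDI 75).
68 − 75 = -7, so the two pitches are 7 semitones apart, with D♯5 the higher.

7 semitones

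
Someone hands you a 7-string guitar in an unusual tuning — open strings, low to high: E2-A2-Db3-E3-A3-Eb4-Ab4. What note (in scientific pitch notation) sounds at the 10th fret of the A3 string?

Each fret is one semitone, so A3 + 10 = G4.

G4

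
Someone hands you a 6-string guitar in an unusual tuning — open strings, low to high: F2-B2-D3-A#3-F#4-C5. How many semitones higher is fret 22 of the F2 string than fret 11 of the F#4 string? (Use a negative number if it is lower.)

-14 semitones

F2 at fret 22 → D#4 (MIDI 63); F#4 at fret 11 → F5 (MIDI 77).
63 − 77 = -14, so the two pitches are 14 semitones apart.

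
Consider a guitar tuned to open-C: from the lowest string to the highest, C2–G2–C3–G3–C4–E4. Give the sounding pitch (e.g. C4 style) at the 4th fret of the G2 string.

B2

The open G2 string plus 4 semitones: G–G#–A–A#–B.
No B→C boundary is crossed, so the octave stays at 2.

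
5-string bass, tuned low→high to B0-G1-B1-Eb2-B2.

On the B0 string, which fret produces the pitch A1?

A1 is 10 semitones above the open B0 (B–C–Db–D–…–G–Ab–A), so it sits at fret 10.

10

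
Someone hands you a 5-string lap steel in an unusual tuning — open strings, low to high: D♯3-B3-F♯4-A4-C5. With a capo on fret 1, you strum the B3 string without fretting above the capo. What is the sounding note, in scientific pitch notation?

The capo raises the open B3 by 1 semitone to C4; fretting 0 more gives B3 + 1 + 0 = B3 + 1 semitone = C4.

C4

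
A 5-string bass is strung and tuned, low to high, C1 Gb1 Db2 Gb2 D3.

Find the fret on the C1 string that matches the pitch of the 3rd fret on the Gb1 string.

9

Gb1 at fret 3 is Gb1 + 3 semitones = A1.
The open C1 string is 6 semitones below the open Gb1, so the same pitch on the C1 string lies at fret 3 + 6 = 9.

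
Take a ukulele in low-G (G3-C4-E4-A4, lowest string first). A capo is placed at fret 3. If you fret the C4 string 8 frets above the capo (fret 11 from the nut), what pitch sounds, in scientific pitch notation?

B4

The capo raises the open C4 by 3 semitones to D#4; fretting 8 more gives C4 + 3 + 8 = C4 + 11 semitones = B4.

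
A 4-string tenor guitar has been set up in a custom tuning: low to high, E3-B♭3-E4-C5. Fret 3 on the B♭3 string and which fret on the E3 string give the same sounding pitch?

9

B♭3 at fret 3 is B♭3 + 3 semitones = D♭4.
The open E3 string is 6 semitones below the open B♭3, so the same pitch on the E3 string lies at fret 3 + 6 = 9.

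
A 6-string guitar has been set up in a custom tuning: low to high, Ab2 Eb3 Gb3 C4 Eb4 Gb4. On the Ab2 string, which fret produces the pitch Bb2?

2

Bb2 is 2 semitones above the open Ab2 (Ab–A–Bb), so it sits at fret 2.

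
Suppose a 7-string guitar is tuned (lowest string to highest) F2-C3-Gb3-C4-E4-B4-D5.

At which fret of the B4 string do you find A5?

A5 is 10 semitones above the open B4 (B–C–Db–D–…–G–Ab–A), so it sits at fret 10.

10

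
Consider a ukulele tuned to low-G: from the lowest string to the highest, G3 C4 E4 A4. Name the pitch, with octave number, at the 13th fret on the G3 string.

G#4

Each fret is one semitone, so G3 + 13 = G#4.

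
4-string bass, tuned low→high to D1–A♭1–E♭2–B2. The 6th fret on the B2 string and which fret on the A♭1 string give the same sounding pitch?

Fret 6 on B2 is MIDI 47 + 6 = 53 (F3). On the A♭1 string (open MIDI 32), that pitch is 53 − 32 = fret 21.

21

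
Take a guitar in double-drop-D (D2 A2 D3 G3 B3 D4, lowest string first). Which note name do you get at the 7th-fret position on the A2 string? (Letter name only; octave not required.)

E

Each fret is one semitone, so A2 + 7 = E.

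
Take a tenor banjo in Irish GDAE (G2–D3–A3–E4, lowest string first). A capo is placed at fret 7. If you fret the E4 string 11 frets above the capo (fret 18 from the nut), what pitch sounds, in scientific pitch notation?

A♯5

The capo raises the open E4 by 7 semitones to B4; fretting 11 more gives E4 + 7 + 11 = E4 + 18 semitones = A♯5.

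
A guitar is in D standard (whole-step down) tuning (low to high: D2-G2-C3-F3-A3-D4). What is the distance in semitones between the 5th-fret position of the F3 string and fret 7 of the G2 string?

8 semitones

F3 at fret 5 → A#3 (MIDI 58); G2 at fret 7 → D3 (MIDI 50).
58 − 50 = 8, so the two pitches are 8 semitones apart, with A#3 the higher.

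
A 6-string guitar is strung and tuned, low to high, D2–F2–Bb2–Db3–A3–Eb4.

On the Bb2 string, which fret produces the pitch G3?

9

G3 is 9 semitones above the open Bb2 (Bb–B–C–Db–D–Eb–E–F–Gb–G), so it sits at fret 9.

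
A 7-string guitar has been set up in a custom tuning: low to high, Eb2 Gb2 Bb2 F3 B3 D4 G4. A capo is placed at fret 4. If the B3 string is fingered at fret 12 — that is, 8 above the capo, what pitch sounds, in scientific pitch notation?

The capo raises the open B3 by 4 semitones to Eb4; fretting 8 more gives B3 + 4 + 8 = B3 + 12 semitones = B4.

B4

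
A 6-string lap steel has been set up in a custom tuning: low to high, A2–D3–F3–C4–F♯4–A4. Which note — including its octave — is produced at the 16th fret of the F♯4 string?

The open F♯4 string plus 16 semitones: F#–G–G#–A–…–G#–A–A#.
The walk passes from B into C once, so the octave number goes from 4 to 5.

A♯5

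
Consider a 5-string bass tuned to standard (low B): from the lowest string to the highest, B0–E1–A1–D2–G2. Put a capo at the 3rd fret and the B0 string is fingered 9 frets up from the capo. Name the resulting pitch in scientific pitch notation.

B1

The capo raises the open B0 by 3 semitones to D1; fretting 9 more gives B0 + 3 + 9 = B0 + 12 semitones = B1.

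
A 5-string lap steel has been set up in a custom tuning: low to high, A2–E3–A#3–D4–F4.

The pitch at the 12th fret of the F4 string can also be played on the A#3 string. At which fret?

19

F4 at fret 12 is F4 + 12 semitones = F5.
The open A#3 string is 7 semitones below the open F4, so the same pitch on the A#3 string lies at fret 12 + 7 = 19.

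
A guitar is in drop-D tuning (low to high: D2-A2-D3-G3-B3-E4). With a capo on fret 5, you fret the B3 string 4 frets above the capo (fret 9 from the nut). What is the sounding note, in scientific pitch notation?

G#4

The capo raises the open B3 by 5 semitones to E4; fretting 4 more gives B3 + 5 + 4 = B3 + 9 semitones = G#4.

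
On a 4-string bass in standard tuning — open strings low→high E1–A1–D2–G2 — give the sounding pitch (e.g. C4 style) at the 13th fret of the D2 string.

Each fret is one semitone, so D2 + 13 = D♯3.

D♯3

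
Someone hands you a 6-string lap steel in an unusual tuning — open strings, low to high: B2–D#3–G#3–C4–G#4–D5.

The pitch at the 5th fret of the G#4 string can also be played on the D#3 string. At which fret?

22

G#4 at fret 5 is G#4 + 5 semitones = C#5.
The open D#3 string is 17 semitones below the open G#4, so the same pitch on the D#3 string lies at fret 5 + 17 = 22.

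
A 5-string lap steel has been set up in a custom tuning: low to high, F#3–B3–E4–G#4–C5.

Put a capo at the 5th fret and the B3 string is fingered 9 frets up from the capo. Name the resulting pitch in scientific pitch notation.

The capo raises the open B3 by 5 semitones to E4; fretting 9 more gives B3 + 5 + 9 = B3 + 14 semitones = C#5.

C#5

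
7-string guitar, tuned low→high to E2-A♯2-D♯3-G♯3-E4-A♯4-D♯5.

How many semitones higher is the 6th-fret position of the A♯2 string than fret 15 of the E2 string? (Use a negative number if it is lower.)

-3 semitones

A♯2 at fret 6 → E3 (MIDI 52); E2 at fret 15 → G3 (MIDI 55).
52 − 55 = -3, so the two pitches are 3 semitones apart.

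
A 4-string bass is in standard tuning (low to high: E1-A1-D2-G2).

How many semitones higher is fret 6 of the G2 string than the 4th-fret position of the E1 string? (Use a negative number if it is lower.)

17 semitones

G2 at fret 6 → C♯3 (MIDI 49); E1 at fret 4 → G♯1 (MIDI 32).
49 − 32 = 17, so the two pitches are 17 semitones apart.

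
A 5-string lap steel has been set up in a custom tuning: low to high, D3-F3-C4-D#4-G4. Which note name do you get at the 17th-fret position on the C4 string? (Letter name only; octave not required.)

Each fret is one semitone, so C4 + 17 = F.

F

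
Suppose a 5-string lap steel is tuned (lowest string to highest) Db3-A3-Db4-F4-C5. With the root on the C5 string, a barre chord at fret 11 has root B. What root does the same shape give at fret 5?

Moving from fret 11 to fret 5 shifts the root by -6 semitones.
B down 6 semitones is F.

F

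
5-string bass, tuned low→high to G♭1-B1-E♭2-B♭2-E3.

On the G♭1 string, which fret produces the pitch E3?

E3 is 22 semitones above the open G♭1 (Gb–G–Ab–A–…–D–Eb–E), so it sits at fret 22.

22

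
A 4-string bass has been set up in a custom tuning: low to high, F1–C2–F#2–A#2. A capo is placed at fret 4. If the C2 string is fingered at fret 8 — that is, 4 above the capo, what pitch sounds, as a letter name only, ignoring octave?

The capo raises the open C2 by 4 semitones to E2; fretting 4 more gives C2 + 4 + 4 = C2 + 8 semitones, landing on G#.
(Also written Ab.)

G#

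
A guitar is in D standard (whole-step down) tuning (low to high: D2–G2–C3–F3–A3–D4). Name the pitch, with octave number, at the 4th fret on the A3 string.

C#4

The open A3 string plus 4 semitones: A–A#–B–C–C#.
The walk passes from B into C once, so the octave number goes from 3 to 4.
(Equivalently spelled Db4.)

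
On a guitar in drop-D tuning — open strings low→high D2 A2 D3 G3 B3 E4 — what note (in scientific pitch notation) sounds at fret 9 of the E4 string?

The open E4 string plus 9 semitones: E–F–F#–G–G#–A–A#–B–C–C#.
The walk passes from B into C once, so the octave number goes from 4 to 5.

C#5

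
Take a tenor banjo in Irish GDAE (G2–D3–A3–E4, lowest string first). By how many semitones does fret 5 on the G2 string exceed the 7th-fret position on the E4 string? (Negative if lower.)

G2 at fret 5 → C3 (MIDI 48); E4 at fret 7 → B4 (MIDI 71).
48 − 71 = -23, so the two pitches are 23 semitones apart.

-23 semitones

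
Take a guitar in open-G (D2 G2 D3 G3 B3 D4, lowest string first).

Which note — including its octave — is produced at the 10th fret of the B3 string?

A4

The open B3 string plus 10 semitones: B–C–C#–D–…–G–G#–A.
The walk passes from B into C once, so the octave number goes from 3 to 4.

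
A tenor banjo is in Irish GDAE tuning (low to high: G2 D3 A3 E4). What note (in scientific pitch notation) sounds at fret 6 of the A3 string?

D♯4

A3 is MIDI 57. Adding 6 gives 63, which is D♯4.
(Equivalently spelled E♭4.)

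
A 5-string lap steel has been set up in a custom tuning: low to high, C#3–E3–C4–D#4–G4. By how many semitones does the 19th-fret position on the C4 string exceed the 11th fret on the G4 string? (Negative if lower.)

1 semitone

C4 at fret 19 → G5 (MIDI 79); G4 at fret 11 → F#5 (MIDI 78).
79 − 78 = 1, so the two pitches are 1 semitone apart.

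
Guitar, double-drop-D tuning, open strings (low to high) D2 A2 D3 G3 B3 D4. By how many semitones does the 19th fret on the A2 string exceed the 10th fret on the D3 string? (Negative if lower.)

A2 at fret 19 → E4 (MIDI 64); D3 at fret 10 → C4 (MIDI 60).
64 − 60 = 4, so the two pitches are 4 semitones apart.

4 semitones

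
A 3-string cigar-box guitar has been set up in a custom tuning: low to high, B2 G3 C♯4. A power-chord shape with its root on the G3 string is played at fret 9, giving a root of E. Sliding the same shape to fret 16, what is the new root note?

B

Moving from fret 9 to fret 16 shifts the root by 7 semitones.
E up 7 semitones is B.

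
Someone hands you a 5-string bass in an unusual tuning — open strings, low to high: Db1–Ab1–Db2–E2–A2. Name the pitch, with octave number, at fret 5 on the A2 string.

D3

Each fret is one semitone, so A2 + 5 = D3.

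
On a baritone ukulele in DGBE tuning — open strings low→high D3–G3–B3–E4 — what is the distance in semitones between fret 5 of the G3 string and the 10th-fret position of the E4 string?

G3 at fret 5 → C4 (MIDI 60); E4 at fret 10 → D5 (MIDI 74).
60 − 74 = -14, so the two pitches are 14 semitones apart, with D5 the higher.

14 semitones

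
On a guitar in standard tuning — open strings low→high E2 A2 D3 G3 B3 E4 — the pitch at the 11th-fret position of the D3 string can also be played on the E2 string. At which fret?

D3 at fret 11 is D3 + 11 semitones = C#4.
The open E2 string is 10 semitones below the open D3, so the same pitch on the E2 string lies at fret 11 + 10 = 21.

21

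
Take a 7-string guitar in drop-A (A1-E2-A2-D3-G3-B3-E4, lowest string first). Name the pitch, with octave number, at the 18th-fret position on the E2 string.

The open E2 string plus 18 semitones: E–F–F#–G–…–G#–A–A#.
The walk passes from B into C once, so the octave number goes from 2 to 3.
(Equivalently spelled B♭3.)

A♯3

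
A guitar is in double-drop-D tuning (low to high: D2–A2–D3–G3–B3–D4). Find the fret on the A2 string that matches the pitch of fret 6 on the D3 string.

D3 at fret 6 is D3 + 6 semitones = G#3.
The open A2 string is 5 semitones below the open D3, so the same pitch on the A2 string lies at fret 6 + 5 = 11.

11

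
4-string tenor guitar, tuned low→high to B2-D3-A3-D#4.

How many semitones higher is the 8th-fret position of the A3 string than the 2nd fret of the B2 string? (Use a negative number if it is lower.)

A3 at fret 8 → F4 (MIDI 65); B2 at fret 2 → C#3 (MIDI 49).
65 − 49 = 16, so the two pitches are 16 semitones apart.

16 semitones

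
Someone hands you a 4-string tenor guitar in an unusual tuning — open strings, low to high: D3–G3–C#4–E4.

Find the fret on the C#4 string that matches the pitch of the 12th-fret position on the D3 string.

Fret 12 on D3 is MIDI 50 + 12 = 62 (D4). On the C#4 string (open MIDI 61), that pitch is 62 − 61 = fret 1.

1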